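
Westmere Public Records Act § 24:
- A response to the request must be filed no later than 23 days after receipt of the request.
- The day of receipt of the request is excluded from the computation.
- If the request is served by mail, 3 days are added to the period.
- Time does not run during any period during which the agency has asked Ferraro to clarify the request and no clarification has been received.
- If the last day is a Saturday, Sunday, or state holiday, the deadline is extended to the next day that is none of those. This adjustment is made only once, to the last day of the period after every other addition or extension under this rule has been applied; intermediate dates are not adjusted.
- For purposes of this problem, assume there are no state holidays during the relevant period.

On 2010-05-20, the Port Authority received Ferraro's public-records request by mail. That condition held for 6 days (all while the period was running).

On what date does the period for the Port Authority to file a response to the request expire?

June 21, 2010

23 days after 2010-05-20 is June 12, 2010.
Service was by mail, adding 3 days: June 12, 2010 + 3 days = June 15, 2010.
Tolling adds 6 days: June 15, 2010 + 6 days = June 21, 2010.
June 21, 2010 is a Monday and not a state holiday, so no extension applies.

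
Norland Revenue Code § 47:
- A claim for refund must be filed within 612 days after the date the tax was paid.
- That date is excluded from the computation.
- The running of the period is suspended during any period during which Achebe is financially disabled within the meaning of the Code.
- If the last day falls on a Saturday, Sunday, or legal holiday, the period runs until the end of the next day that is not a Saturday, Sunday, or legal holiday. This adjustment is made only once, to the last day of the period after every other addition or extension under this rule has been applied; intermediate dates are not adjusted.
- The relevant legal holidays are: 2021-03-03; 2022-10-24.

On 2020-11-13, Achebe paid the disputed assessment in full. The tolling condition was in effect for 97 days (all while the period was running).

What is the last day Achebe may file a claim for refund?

October 25, 2022

612 days after 2020-11-13 is July 18, 2022.
Tolling adds 97 days: July 18, 2022 + 97 days = October 23, 2022.
October 23, 2022 is Sunday; October 24, 2022 is a listed holiday. The next qualifying day is October 25, 2022.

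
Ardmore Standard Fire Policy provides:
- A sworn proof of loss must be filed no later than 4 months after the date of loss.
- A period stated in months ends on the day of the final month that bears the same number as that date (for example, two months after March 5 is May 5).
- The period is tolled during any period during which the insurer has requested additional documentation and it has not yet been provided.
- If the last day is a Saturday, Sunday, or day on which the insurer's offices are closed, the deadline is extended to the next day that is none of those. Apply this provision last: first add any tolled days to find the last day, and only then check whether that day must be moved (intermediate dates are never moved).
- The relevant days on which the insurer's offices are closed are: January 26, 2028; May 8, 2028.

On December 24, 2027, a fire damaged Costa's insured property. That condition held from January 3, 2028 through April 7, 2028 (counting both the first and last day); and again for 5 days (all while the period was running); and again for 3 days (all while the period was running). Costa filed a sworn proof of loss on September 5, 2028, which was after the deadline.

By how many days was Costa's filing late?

29 days

4 months after December 24, 2027 is April 24, 2028.
From January 3, 2028 through April 7, 2028 inclusive is 96 days; tolling adds 96 days: April 24, 2028 + 96 days = July 29, 2028.
Tolling adds 5 days: July 29, 2028 + 5 days = August 3, 2028.
Tolling adds 3 days: August 3, 2028 + 3 days = August 6, 2028.
August 6, 2028 is Sunday. The next qualifying day is August 7, 2028.
The deadline is August 7, 2028; from August 7, 2028 to September 5, 2028 is 29 days.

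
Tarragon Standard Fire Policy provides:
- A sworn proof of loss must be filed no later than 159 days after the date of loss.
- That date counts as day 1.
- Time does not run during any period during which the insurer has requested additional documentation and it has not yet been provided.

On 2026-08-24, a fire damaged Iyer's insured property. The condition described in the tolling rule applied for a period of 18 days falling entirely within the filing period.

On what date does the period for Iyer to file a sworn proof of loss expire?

Counting 2026-08-24 as day 1, day 159 is January 29, 2027.
Tolling adds 18 days: January 29, 2027 + 18 days = February 16, 2027.

February 16, 2027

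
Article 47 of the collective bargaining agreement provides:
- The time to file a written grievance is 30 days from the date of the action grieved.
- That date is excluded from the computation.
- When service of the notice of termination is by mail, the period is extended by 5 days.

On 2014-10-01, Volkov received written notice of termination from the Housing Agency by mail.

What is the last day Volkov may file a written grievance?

30 days after 2014-10-01 is October 31, 2014.
Service was by mail, adding 5 days: October 31, 2014 + 5 days = November 5, 2014.

November 5, 2014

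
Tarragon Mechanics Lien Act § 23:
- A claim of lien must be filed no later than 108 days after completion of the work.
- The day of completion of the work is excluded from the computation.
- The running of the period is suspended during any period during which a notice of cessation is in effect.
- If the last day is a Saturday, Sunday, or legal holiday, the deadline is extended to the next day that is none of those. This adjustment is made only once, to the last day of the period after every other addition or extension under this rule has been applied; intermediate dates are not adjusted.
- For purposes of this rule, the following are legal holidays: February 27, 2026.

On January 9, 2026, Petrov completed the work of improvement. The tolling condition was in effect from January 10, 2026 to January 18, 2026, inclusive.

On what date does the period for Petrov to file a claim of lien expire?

108 days after January 9, 2026 is April 27, 2026.
From January 10, 2026 through January 18, 2026 inclusive is 9 days; tolling adds 9 days: April 27, 2026 + 9 days = May 6, 2026.
May 6, 2026 is a Wednesday and not a legal holiday, so no extension applies.

May 6, 2026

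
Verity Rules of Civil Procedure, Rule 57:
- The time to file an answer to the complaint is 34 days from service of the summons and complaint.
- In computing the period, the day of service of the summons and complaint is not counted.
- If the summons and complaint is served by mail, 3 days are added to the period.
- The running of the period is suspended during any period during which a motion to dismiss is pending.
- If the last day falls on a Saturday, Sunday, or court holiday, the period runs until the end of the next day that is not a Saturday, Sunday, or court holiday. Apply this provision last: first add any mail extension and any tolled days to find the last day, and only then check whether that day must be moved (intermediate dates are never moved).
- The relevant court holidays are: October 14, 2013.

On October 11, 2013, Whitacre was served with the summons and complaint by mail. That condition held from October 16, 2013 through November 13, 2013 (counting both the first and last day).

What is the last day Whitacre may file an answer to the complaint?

December 16, 2013

34 days after October 11, 2013 is November 14, 2013.
Service was by mail, adding 3 days: November 14, 2013 + 3 days = November 17, 2013.
From October 16, 2013 through November 13, 2013 inclusive is 29 days; tolling adds 29 days: November 17, 2013 + 29 days = December 16, 2013.
December 16, 2013 is a Monday and not a court holiday, so no extension applies.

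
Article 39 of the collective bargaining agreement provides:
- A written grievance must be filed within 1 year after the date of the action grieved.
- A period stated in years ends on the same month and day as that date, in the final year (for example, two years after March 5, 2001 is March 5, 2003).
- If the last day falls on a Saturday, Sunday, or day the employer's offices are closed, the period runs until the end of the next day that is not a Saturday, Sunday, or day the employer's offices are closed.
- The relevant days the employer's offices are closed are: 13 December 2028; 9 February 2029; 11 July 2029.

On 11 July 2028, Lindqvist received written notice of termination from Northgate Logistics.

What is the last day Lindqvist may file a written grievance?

1 year after 11 July 2028 is July 11, 2029.
July 11, 2029 is a listed holiday. The next qualifying day is July 12, 2029.

July 12, 2029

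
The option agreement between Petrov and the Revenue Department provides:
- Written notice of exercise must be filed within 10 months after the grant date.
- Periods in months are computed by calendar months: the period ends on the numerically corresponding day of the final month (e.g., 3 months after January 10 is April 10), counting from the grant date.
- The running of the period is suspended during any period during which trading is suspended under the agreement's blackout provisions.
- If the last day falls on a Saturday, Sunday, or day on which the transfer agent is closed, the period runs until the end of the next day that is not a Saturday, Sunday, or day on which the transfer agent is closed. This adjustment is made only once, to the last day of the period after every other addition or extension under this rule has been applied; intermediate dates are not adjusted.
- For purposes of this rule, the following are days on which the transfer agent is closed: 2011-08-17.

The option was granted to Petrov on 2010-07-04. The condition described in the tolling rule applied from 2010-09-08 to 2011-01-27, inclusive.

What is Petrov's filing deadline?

10 months after 2010-07-04 is May 4, 2011.
From September 8, 2010 through January 27, 2011 inclusive is 142 days; tolling adds 142 days: May 4, 2011 + 142 days = September 23, 2011.
September 23, 2011 is a Friday and not a day on which the transfer agent is closed, so no extension applies.

September 23, 2011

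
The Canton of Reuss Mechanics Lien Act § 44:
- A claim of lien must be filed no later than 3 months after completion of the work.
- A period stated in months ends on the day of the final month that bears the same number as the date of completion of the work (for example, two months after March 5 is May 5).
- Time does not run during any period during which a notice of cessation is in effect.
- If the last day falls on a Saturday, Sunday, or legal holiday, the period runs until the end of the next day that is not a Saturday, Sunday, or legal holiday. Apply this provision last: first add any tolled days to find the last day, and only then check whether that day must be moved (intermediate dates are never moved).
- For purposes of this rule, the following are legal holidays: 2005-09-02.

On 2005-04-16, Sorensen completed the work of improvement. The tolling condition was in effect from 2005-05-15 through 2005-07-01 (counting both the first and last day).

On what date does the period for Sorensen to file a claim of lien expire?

3 months after 2005-04-16 is July 16, 2005.
From May 15, 2005 through July 1, 2005 inclusive is 48 days; tolling adds 48 days: July 16, 2005 + 48 days = September 2, 2005.
September 2, 2005 is a listed holiday; September 3, 2005 is Saturday; September 4, 2005 is Sunday. The next qualifying day is September 5, 2005.

September 5, 2005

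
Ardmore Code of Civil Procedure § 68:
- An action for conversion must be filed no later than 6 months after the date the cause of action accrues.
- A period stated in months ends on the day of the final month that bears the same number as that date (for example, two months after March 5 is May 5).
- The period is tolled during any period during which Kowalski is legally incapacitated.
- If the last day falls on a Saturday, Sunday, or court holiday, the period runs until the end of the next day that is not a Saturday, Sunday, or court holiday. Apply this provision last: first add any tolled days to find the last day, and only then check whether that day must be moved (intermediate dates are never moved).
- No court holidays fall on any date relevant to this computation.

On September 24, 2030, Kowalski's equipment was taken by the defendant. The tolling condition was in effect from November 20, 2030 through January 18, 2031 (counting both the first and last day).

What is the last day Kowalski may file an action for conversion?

May 23, 2031

6 months after September 24, 2030 is March 24, 2031.
From November 20, 2030 through January 18, 2031 inclusive is 60 days; tolling adds 60 days: March 24, 2031 + 60 days = May 23, 2031.
May 23, 2031 is a Friday and not a court holiday, so no extension applies.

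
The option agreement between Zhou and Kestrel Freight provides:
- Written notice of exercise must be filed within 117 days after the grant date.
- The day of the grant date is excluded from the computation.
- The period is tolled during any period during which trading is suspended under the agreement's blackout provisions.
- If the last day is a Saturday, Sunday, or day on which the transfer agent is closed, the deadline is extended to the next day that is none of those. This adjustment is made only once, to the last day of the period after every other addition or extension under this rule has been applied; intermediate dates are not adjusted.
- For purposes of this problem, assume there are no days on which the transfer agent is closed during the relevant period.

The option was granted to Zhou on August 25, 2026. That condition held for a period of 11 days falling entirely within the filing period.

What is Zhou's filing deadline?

117 days after August 25, 2026 is December 20, 2026.
Tolling adds 11 days: December 20, 2026 + 11 days = December 31, 2026.
December 31, 2026 is a Thursday and not a day on which the transfer agent is closed, so no extension applies.

December 31, 2026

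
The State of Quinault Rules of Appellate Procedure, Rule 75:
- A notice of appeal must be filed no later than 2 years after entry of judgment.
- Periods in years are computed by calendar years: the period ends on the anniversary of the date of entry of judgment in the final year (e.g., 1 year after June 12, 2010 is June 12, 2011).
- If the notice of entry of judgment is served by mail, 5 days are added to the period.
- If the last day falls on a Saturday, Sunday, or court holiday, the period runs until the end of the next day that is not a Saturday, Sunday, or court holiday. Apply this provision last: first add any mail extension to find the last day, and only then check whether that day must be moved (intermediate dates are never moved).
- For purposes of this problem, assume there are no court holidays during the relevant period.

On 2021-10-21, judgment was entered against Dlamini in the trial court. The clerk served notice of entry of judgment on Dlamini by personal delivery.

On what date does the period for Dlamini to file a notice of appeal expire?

October 23, 2023

2 years after 2021-10-21 is October 21, 2023.
Service was not by mail, so no mail extension applies.
October 21, 2023 is Saturday; October 22, 2023 is Sunday. The next qualifying day is October 23, 2023.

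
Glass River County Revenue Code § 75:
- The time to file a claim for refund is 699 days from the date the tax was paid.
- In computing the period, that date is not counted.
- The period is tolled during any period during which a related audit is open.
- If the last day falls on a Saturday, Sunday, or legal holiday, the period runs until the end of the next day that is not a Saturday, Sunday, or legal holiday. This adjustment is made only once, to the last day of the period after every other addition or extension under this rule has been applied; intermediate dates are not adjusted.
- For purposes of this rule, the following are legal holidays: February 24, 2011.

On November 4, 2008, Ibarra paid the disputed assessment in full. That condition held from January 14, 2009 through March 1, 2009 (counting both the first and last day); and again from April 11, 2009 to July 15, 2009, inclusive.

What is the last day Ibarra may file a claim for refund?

February 25, 2011

699 days after November 4, 2008 is October 4, 2010.
From January 14, 2009 through March 1, 2009 inclusive is 47 days; tolling adds 47 days: October 4, 2010 + 47 days = November 20, 2010.
From April 11, 2009 through July 15, 2009 inclusive is 96 days; tolling adds 96 days: November 20, 2010 + 96 days = February 24, 2011.
February 24, 2011 is a listed holiday. The next qualifying day is February 25, 2011.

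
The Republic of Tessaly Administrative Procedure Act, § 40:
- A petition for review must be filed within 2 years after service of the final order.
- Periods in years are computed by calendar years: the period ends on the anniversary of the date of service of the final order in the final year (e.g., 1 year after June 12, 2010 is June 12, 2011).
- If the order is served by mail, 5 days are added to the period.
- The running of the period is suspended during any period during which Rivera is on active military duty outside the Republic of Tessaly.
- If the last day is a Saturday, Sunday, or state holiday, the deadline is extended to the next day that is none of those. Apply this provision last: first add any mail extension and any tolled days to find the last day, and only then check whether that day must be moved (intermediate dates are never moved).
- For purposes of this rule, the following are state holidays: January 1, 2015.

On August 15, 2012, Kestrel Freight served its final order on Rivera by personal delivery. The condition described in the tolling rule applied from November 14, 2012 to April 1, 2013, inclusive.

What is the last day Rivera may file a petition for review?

2 years after August 15, 2012 is August 15, 2014.
Service was not by mail, so no mail extension applies.
From November 14, 2012 through April 1, 2013 inclusive is 139 days; tolling adds 139 days: August 15, 2014 + 139 days = January 1, 2015.
January 1, 2015 is a listed holiday. The next qualifying day is January 2, 2015.

January 2, 2015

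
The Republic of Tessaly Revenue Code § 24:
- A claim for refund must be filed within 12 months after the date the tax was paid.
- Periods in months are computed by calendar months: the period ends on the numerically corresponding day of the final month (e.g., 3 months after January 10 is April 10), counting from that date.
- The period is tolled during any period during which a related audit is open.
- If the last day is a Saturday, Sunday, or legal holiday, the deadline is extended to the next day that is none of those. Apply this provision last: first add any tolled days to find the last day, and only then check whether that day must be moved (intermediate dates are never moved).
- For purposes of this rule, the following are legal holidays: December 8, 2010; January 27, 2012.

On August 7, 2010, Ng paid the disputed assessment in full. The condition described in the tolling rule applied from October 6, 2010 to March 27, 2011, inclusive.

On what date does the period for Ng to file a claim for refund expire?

12 months after August 7, 2010 is August 7, 2011.
From October 6, 2010 through March 27, 2011 inclusive is 173 days; tolling adds 173 days: August 7, 2011 + 173 days = January 27, 2012.
January 27, 2012 is a listed holiday; January 28, 2012 is Saturday; January 29, 2012 is Sunday. The next qualifying day is January 30, 2012.

January 30, 2012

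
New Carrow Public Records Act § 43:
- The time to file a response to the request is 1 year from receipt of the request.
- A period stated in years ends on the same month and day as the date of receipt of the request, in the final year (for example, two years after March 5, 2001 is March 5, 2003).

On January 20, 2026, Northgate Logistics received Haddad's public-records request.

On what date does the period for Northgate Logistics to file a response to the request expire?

January 20, 2027

1 year after January 20, 2026 is January 20, 2027.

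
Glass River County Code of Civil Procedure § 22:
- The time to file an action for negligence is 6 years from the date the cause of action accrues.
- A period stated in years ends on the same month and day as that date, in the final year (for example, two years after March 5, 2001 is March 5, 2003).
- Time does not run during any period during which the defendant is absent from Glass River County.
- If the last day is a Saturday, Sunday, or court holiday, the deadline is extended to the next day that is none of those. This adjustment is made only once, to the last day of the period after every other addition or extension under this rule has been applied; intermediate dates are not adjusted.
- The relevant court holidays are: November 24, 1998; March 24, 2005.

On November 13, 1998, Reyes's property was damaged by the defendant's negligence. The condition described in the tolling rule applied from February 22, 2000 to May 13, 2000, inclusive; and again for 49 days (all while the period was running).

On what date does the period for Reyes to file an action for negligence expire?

March 25, 2005

6 years after November 13, 1998 is November 13, 2004.
From February 22, 2000 through May 13, 2000 inclusive is 82 days; tolling adds 82 days: November 13, 2004 + 82 days = February 3, 2005.
Tolling adds 49 days: February 3, 2005 + 49 days = March 24, 2005.
March 24, 2005 is a listed holiday. The next qualifying day is March 25, 2005.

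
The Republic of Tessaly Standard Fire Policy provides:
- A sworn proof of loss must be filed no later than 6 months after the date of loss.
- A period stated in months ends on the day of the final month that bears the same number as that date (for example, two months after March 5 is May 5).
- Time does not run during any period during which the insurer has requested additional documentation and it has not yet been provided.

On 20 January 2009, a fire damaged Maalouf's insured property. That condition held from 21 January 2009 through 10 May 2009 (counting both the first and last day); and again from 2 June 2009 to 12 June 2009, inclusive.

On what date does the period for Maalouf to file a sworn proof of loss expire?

6 months after 20 January 2009 is July 20, 2009.
From January 21, 2009 through May 10, 2009 inclusive is 110 days; tolling adds 110 days: July 20, 2009 + 110 days = November 7, 2009.
From June 2, 2009 through June 12, 2009 inclusive is 11 days; tolling adds 11 days: November 7, 2009 + 11 days = November 18, 2009.

November 18, 2009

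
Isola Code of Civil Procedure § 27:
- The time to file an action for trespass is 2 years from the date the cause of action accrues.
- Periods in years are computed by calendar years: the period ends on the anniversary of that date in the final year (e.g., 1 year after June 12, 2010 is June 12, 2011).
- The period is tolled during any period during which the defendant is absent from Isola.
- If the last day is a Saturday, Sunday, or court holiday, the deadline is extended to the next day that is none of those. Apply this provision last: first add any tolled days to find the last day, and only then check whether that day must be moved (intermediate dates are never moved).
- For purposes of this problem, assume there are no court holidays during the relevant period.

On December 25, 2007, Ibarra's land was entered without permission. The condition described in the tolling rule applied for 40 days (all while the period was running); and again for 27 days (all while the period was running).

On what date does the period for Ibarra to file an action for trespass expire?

March 2, 2010

2 years after December 25, 2007 is December 25, 2009.
Tolling adds 40 days: December 25, 2009 + 40 days = February 3, 2010.
Tolling adds 27 days: February 3, 2010 + 27 days = March 2, 2010.
March 2, 2010 is a Tuesday and not a court holiday, so no extension applies.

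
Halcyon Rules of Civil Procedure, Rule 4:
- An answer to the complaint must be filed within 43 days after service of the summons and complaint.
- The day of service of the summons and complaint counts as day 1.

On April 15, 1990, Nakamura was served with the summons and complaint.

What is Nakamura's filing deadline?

Counting April 15, 1990 as day 1, day 43 is May 27, 1990.

May 27, 1990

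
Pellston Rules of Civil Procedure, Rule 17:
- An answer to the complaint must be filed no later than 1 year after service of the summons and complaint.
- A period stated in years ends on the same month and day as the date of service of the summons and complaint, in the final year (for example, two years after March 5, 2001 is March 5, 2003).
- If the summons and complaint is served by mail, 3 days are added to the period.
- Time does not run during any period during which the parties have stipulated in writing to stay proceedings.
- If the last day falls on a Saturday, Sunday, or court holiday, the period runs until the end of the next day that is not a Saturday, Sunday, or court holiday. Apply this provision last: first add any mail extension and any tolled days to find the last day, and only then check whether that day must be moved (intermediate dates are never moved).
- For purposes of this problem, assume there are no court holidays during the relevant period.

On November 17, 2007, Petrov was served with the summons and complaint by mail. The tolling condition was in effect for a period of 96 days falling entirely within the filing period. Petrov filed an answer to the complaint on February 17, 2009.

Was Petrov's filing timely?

1 year after November 17, 2007 is November 17, 2008.
Service was by mail, adding 3 days: November 17, 2008 + 3 days = November 20, 2008.
Tolling adds 96 days: November 20, 2008 + 96 days = February 24, 2009.
February 24, 2009 is a Tuesday and not a court holiday, so no extension applies.
The deadline is February 24, 2009; the filing on February 17, 2009 is on or before that date.

Yes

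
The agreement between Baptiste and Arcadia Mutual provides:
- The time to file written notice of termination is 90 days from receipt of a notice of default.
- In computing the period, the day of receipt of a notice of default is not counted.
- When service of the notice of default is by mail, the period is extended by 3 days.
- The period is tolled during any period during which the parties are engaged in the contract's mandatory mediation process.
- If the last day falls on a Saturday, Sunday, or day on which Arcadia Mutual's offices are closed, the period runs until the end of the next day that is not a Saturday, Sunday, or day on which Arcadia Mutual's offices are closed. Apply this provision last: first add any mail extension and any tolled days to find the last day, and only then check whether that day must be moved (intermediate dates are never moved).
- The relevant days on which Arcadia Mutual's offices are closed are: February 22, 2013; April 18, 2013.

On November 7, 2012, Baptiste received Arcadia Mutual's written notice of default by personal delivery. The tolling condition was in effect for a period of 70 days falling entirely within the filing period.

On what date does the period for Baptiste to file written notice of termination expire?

90 days after November 7, 2012 is February 5, 2013.
Service was not by mail, so no mail extension applies.
Tolling adds 70 days: February 5, 2013 + 70 days = April 16, 2013.
April 16, 2013 is a Tuesday and not a day on which Arcadia Mutual's offices are closed, so no extension applies.

April 16, 2013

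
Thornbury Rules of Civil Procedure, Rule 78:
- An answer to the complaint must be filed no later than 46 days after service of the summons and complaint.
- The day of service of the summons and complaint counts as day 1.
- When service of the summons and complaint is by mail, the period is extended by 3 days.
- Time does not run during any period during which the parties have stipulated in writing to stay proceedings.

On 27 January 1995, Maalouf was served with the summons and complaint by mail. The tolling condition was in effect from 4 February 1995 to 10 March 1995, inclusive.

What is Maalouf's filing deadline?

April 20, 1995

Counting 27 January 1995 as day 1, day 46 is March 13, 1995.
Service was by mail, adding 3 days: March 13, 1995 + 3 days = March 16, 1995.
From February 4, 1995 through March 10, 1995 inclusive is 35 days; tolling adds 35 days: March 16, 1995 + 35 days = April 20, 1995.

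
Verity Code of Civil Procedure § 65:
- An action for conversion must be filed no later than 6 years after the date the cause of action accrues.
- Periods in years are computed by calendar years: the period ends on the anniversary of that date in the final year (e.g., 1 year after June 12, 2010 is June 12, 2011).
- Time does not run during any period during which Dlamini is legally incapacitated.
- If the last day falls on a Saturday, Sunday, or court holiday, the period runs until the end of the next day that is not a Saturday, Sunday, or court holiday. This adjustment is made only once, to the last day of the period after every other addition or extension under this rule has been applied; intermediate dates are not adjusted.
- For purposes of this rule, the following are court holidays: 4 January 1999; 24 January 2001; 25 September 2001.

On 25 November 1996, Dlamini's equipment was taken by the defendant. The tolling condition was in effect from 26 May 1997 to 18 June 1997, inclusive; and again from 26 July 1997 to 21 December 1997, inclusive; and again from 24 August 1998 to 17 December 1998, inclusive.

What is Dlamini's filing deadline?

September 10, 2003

6 years after 25 November 1996 is November 25, 2002.
From May 26, 1997 through June 18, 1997 inclusive is 24 days; tolling adds 24 days: November 25, 2002 + 24 days = December 19, 2002.
From July 26, 1997 through December 21, 1997 inclusive is 149 days; tolling adds 149 days: December 19, 2002 + 149 days = May 17, 2003.
From August 24, 1998 through December 17, 1998 inclusive is 116 days; tolling adds 116 days: May 17, 2003 + 116 days = September 10, 2003.
September 10, 2003 is a Wednesday and not a court holiday, so no extension applies.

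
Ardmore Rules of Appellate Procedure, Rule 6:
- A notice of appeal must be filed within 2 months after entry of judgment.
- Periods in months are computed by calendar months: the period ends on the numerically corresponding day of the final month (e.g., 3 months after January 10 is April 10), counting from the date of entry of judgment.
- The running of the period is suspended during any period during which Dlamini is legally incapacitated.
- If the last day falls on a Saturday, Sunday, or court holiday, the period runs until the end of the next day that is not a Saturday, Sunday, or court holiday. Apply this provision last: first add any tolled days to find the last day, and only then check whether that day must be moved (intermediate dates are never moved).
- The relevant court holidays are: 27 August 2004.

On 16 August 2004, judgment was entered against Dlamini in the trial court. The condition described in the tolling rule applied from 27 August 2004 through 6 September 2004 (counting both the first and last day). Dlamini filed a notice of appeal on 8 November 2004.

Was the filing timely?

2 months after 16 August 2004 is October 16, 2004.
From August 27, 2004 through September 6, 2004 inclusive is 11 days; tolling adds 11 days: October 16, 2004 + 11 days = October 27, 2004.
October 27, 2004 is a Wednesday and not a court holiday, so no extension applies.
The deadline is October 27, 2004; the filing on November 8, 2004 is after that date.

No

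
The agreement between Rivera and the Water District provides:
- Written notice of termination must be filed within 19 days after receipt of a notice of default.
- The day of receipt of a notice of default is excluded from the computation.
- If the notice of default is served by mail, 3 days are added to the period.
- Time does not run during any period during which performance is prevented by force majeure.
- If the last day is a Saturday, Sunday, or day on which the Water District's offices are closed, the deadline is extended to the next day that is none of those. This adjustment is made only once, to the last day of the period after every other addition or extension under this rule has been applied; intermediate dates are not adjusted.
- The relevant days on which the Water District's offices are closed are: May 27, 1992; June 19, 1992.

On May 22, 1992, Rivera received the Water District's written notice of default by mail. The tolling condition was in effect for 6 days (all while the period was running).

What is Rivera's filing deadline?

19 days after May 22, 1992 is June 10, 1992.
Service was by mail, adding 3 days: June 10, 1992 + 3 days = June 13, 1992.
Tolling adds 6 days: June 13, 1992 + 6 days = June 19, 1992.
June 19, 1992 is a listed holiday; June 20, 1992 is Saturday; June 21, 1992 is Sunday. The next qualifying day is June 22, 1992.

June 22, 1992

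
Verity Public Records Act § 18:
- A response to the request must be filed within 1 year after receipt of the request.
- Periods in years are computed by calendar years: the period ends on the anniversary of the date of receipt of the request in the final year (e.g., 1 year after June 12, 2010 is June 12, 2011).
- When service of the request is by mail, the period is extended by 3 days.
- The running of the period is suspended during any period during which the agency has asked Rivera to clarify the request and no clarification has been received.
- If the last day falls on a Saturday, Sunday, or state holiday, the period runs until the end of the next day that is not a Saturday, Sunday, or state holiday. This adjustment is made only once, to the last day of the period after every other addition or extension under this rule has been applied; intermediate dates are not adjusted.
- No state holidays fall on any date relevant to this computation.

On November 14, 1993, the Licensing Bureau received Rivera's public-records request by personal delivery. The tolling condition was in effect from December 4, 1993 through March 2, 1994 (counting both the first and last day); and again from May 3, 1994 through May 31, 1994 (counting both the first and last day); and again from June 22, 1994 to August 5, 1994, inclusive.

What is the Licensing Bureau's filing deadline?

1 year after November 14, 1993 is November 14, 1994.
Service was not by mail, so no mail extension applies.
From December 4, 1993 through March 2, 1994 inclusive is 89 days; tolling adds 89 days: November 14, 1994 + 89 days = February 11, 1995.
From May 3, 1994 through May 31, 1994 inclusive is 29 days; tolling adds 29 days: February 11, 1995 + 29 days = March 12, 1995.
From June 22, 1994 through August 5, 1994 inclusive is 45 days; tolling adds 45 days: March 12, 1995 + 45 days = April 26, 1995.
April 26, 1995 is a Wednesday and not a state holiday, so no extension applies.

April 26, 1995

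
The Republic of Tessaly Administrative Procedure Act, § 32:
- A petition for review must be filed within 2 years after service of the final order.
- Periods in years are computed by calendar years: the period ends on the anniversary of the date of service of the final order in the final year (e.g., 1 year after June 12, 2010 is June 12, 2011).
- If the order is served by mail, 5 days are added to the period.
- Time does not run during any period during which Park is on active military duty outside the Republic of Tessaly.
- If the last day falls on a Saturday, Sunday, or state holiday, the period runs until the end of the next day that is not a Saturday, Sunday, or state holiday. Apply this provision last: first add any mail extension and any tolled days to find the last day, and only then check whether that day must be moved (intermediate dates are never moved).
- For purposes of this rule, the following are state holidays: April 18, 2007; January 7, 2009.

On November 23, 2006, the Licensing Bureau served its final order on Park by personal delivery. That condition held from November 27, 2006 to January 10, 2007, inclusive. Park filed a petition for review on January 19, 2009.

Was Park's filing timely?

2 years after November 23, 2006 is November 23, 2008.
Service was not by mail, so no mail extension applies.
From November 27, 2006 through January 10, 2007 inclusive is 45 days; tolling adds 45 days: November 23, 2008 + 45 days = January 7, 2009.
January 7, 2009 is a listed holiday. The next qualifying day is January 8, 2009.
The deadline is January 8, 2009; the filing on January 19, 2009 is after that date.

No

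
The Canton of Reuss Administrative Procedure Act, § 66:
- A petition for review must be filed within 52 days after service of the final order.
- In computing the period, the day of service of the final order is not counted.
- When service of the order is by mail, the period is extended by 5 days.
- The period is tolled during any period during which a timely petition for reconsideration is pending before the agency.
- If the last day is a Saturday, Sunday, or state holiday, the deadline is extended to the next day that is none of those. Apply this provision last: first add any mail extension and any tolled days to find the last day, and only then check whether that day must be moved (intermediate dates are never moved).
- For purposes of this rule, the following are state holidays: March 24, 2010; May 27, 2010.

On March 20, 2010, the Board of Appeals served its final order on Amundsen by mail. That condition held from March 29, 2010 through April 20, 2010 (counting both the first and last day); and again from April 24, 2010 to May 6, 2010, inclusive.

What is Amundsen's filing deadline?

June 21, 2010

52 days after March 20, 2010 is May 11, 2010.
Service was by mail, adding 5 days: May 11, 2010 + 5 days = May 16, 2010.
From March 29, 2010 through April 20, 2010 inclusive is 23 days; tolling adds 23 days: May 16, 2010 + 23 days = June 8, 2010.
From April 24, 2010 through May 6, 2010 inclusive is 13 days; tolling adds 13 days: June 8, 2010 + 13 days = June 21, 2010.
June 21, 2010 is a Monday and not a state holiday, so no extension applies.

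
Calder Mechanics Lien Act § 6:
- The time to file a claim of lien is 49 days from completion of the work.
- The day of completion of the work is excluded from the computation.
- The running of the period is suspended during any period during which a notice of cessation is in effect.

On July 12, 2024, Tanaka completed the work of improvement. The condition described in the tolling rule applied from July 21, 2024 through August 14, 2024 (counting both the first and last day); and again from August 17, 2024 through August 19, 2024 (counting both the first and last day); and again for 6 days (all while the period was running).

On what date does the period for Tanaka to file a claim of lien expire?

October 3, 2024

49 days after July 12, 2024 is August 30, 2024.
From July 21, 2024 through August 14, 2024 inclusive is 25 days; tolling adds 25 days: August 30, 2024 + 25 days = September 24, 2024.
From August 17, 2024 through August 19, 2024 inclusive is 3 days; tolling adds 3 days: September 24, 2024 + 3 days = September 27, 2024.
Tolling adds 6 days: September 27, 2024 + 6 days = October 3, 2024.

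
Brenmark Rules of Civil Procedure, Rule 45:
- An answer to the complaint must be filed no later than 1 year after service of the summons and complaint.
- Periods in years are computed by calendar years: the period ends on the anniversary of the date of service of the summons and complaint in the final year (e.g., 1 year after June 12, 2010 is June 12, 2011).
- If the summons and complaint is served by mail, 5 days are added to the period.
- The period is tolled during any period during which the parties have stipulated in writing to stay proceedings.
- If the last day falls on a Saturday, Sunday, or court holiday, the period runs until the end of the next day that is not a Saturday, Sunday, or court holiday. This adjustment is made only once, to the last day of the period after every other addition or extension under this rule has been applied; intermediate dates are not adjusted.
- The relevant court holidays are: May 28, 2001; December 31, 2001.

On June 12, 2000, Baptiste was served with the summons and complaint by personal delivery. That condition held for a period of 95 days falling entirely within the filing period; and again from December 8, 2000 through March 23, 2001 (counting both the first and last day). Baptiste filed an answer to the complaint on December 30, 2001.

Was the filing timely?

1 year after June 12, 2000 is June 12, 2001.
Service was not by mail, so no mail extension applies.
Tolling adds 95 days: June 12, 2001 + 95 days = September 15, 2001.
From December 8, 2000 through March 23, 2001 inclusive is 106 days; tolling adds 106 days: September 15, 2001 + 106 days = December 30, 2001.
December 30, 2001 is Sunday; December 31, 2001 is a listed holiday. The next qualifying day is January 1, 2002.
The deadline is January 1, 2002; the filing on December 30, 2001 is on or before that date.

Yes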